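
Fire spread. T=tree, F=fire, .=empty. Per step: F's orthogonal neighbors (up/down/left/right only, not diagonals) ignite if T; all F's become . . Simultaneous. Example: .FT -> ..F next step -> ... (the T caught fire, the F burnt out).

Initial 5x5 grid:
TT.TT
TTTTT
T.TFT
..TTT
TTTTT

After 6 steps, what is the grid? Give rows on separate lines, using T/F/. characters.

Step 1: 4 trees catch fire, 1 burn out
  TT.TT
  TTTFT
  T.F.F
  ..TFT
  TTTTT
Step 2: 6 trees catch fire, 4 burn out
  TT.FT
  TTF.F
  T....
  ..F.F
  TTTFT
Step 3: 4 trees catch fire, 6 burn out
  TT..F
  TF...
  T....
  .....
  TTF.F
Step 4: 3 trees catch fire, 4 burn out
  TF...
  F....
  T....
  .....
  TF...
Step 5: 3 trees catch fire, 3 burn out
  F....
  .....
  F....
  .....
  F....
Step 6: 0 trees catch fire, 3 burn out
  .....
  .....
  .....
  .....
  .....

.....
.....
.....
.....
.....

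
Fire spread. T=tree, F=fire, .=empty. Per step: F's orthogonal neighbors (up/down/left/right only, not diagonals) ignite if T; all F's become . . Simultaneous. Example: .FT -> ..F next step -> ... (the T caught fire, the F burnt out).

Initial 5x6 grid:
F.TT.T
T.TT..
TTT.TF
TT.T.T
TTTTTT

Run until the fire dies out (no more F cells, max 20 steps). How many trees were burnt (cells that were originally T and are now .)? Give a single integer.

Step 1: +3 fires, +2 burnt (F count now 3)
Step 2: +2 fires, +3 burnt (F count now 2)
Step 3: +3 fires, +2 burnt (F count now 3)
Step 4: +4 fires, +3 burnt (F count now 4)
Step 5: +4 fires, +4 burnt (F count now 4)
Step 6: +2 fires, +4 burnt (F count now 2)
Step 7: +1 fires, +2 burnt (F count now 1)
Step 8: +0 fires, +1 burnt (F count now 0)
Fire out after step 8
Initially T: 20, now '.': 29
Total burnt (originally-T cells now '.'): 19

Answer: 19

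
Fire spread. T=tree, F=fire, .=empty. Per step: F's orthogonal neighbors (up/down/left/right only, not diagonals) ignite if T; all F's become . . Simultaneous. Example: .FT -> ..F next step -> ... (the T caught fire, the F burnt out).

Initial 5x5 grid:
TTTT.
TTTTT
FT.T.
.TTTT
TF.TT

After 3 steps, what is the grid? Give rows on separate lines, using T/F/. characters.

Step 1: 4 trees catch fire, 2 burn out
  TTTT.
  FTTTT
  .F.T.
  .FTTT
  F..TT
Step 2: 3 trees catch fire, 4 burn out
  FTTT.
  .FTTT
  ...T.
  ..FTT
  ...TT
Step 3: 3 trees catch fire, 3 burn out
  .FTT.
  ..FTT
  ...T.
  ...FT
  ...TT

.FTT.
..FTT
...T.
...FT
...TT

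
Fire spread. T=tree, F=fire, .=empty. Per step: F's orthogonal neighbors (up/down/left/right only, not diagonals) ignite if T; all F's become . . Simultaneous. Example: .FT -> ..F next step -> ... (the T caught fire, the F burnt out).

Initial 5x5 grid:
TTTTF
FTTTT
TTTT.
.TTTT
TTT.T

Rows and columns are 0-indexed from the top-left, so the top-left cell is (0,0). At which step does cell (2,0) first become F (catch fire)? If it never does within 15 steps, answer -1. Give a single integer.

Step 1: cell (2,0)='F' (+5 fires, +2 burnt)
  -> target ignites at step 1
Step 2: cell (2,0)='.' (+5 fires, +5 burnt)
Step 3: cell (2,0)='.' (+3 fires, +5 burnt)
Step 4: cell (2,0)='.' (+3 fires, +3 burnt)
Step 5: cell (2,0)='.' (+3 fires, +3 burnt)
Step 6: cell (2,0)='.' (+1 fires, +3 burnt)
Step 7: cell (2,0)='.' (+0 fires, +1 burnt)
  fire out at step 7

1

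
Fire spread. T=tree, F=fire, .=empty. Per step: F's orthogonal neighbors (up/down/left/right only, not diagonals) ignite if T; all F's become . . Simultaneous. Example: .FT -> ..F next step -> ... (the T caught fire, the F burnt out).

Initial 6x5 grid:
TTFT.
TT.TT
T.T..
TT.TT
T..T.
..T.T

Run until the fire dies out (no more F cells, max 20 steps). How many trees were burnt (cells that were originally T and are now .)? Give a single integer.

Step 1: +2 fires, +1 burnt (F count now 2)
Step 2: +3 fires, +2 burnt (F count now 3)
Step 3: +2 fires, +3 burnt (F count now 2)
Step 4: +1 fires, +2 burnt (F count now 1)
Step 5: +1 fires, +1 burnt (F count now 1)
Step 6: +2 fires, +1 burnt (F count now 2)
Step 7: +0 fires, +2 burnt (F count now 0)
Fire out after step 7
Initially T: 17, now '.': 24
Total burnt (originally-T cells now '.'): 11

Answer: 11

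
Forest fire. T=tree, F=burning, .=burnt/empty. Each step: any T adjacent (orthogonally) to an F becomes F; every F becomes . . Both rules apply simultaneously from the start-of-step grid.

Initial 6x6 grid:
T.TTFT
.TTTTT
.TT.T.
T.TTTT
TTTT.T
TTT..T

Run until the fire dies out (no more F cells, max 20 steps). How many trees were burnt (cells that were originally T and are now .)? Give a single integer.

Step 1: +3 fires, +1 burnt (F count now 3)
Step 2: +4 fires, +3 burnt (F count now 4)
Step 3: +2 fires, +4 burnt (F count now 2)
Step 4: +4 fires, +2 burnt (F count now 4)
Step 5: +4 fires, +4 burnt (F count now 4)
Step 6: +2 fires, +4 burnt (F count now 2)
Step 7: +2 fires, +2 burnt (F count now 2)
Step 8: +2 fires, +2 burnt (F count now 2)
Step 9: +2 fires, +2 burnt (F count now 2)
Step 10: +0 fires, +2 burnt (F count now 0)
Fire out after step 10
Initially T: 26, now '.': 35
Total burnt (originally-T cells now '.'): 25

Answer: 25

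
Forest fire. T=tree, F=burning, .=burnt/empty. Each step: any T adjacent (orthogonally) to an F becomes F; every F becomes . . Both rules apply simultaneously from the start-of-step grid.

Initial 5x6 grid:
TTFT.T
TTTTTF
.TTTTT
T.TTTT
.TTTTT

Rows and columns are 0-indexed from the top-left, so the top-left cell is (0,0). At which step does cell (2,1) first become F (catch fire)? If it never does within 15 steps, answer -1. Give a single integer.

Step 1: cell (2,1)='T' (+6 fires, +2 burnt)
Step 2: cell (2,1)='T' (+6 fires, +6 burnt)
Step 3: cell (2,1)='F' (+6 fires, +6 burnt)
  -> target ignites at step 3
Step 4: cell (2,1)='.' (+3 fires, +6 burnt)
Step 5: cell (2,1)='.' (+2 fires, +3 burnt)
Step 6: cell (2,1)='.' (+0 fires, +2 burnt)
  fire out at step 6

3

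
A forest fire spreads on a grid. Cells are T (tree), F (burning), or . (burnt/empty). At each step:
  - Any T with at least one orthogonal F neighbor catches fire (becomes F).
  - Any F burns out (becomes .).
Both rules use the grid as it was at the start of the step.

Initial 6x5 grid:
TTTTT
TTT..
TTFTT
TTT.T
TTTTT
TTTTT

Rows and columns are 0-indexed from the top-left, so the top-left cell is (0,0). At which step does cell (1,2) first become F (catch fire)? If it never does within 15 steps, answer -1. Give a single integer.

Step 1: cell (1,2)='F' (+4 fires, +1 burnt)
  -> target ignites at step 1
Step 2: cell (1,2)='.' (+6 fires, +4 burnt)
Step 3: cell (1,2)='.' (+8 fires, +6 burnt)
Step 4: cell (1,2)='.' (+6 fires, +8 burnt)
Step 5: cell (1,2)='.' (+2 fires, +6 burnt)
Step 6: cell (1,2)='.' (+0 fires, +2 burnt)
  fire out at step 6

1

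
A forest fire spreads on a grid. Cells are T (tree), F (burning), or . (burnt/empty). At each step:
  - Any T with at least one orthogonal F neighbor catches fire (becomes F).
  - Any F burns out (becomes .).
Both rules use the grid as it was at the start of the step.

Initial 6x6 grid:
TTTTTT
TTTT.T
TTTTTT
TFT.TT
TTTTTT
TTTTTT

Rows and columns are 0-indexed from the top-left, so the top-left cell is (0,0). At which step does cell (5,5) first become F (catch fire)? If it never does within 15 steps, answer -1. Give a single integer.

Step 1: cell (5,5)='T' (+4 fires, +1 burnt)
Step 2: cell (5,5)='T' (+6 fires, +4 burnt)
Step 3: cell (5,5)='T' (+7 fires, +6 burnt)
Step 4: cell (5,5)='T' (+6 fires, +7 burnt)
Step 5: cell (5,5)='T' (+5 fires, +6 burnt)
Step 6: cell (5,5)='F' (+4 fires, +5 burnt)
  -> target ignites at step 6
Step 7: cell (5,5)='.' (+1 fires, +4 burnt)
Step 8: cell (5,5)='.' (+0 fires, +1 burnt)
  fire out at step 8

6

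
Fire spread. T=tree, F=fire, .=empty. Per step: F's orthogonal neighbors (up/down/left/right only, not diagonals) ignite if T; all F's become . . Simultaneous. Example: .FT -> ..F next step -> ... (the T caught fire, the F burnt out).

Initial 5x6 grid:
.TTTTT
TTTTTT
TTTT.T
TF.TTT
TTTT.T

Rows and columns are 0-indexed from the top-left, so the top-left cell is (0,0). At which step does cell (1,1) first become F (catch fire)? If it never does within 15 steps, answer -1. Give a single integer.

Step 1: cell (1,1)='T' (+3 fires, +1 burnt)
Step 2: cell (1,1)='F' (+5 fires, +3 burnt)
  -> target ignites at step 2
Step 3: cell (1,1)='.' (+5 fires, +5 burnt)
Step 4: cell (1,1)='.' (+3 fires, +5 burnt)
Step 5: cell (1,1)='.' (+3 fires, +3 burnt)
Step 6: cell (1,1)='.' (+3 fires, +3 burnt)
Step 7: cell (1,1)='.' (+3 fires, +3 burnt)
Step 8: cell (1,1)='.' (+0 fires, +3 burnt)
  fire out at step 8

2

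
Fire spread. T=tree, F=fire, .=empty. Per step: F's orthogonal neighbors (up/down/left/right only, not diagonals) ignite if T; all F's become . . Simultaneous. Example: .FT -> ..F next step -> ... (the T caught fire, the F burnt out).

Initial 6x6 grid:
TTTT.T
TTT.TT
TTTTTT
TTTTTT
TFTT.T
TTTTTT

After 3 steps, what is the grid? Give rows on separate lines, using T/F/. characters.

Step 1: 4 trees catch fire, 1 burn out
  TTTT.T
  TTT.TT
  TTTTTT
  TFTTTT
  F.FT.T
  TFTTTT
Step 2: 6 trees catch fire, 4 burn out
  TTTT.T
  TTT.TT
  TFTTTT
  F.FTTT
  ...F.T
  F.FTTT
Step 3: 5 trees catch fire, 6 burn out
  TTTT.T
  TFT.TT
  F.FTTT
  ...FTT
  .....T
  ...FTT

TTTT.T
TFT.TT
F.FTTT
...FTT
.....T
...FTT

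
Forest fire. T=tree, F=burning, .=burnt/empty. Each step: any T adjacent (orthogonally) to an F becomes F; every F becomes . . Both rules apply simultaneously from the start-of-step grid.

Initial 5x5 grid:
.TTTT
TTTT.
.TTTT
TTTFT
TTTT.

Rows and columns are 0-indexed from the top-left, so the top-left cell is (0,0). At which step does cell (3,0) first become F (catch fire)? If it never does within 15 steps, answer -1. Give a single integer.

Step 1: cell (3,0)='T' (+4 fires, +1 burnt)
Step 2: cell (3,0)='T' (+5 fires, +4 burnt)
Step 3: cell (3,0)='F' (+5 fires, +5 burnt)
  -> target ignites at step 3
Step 4: cell (3,0)='.' (+4 fires, +5 burnt)
Step 5: cell (3,0)='.' (+2 fires, +4 burnt)
Step 6: cell (3,0)='.' (+0 fires, +2 burnt)
  fire out at step 6

3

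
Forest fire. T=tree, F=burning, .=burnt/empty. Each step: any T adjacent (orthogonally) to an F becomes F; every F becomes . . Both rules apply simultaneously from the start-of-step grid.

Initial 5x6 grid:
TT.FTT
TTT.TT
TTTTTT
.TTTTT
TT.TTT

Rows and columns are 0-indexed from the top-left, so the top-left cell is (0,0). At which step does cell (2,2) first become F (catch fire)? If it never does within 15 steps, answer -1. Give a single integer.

Step 1: cell (2,2)='T' (+1 fires, +1 burnt)
Step 2: cell (2,2)='T' (+2 fires, +1 burnt)
Step 3: cell (2,2)='T' (+2 fires, +2 burnt)
Step 4: cell (2,2)='T' (+3 fires, +2 burnt)
Step 5: cell (2,2)='F' (+4 fires, +3 burnt)
  -> target ignites at step 5
Step 6: cell (2,2)='.' (+5 fires, +4 burnt)
Step 7: cell (2,2)='.' (+3 fires, +5 burnt)
Step 8: cell (2,2)='.' (+3 fires, +3 burnt)
Step 9: cell (2,2)='.' (+2 fires, +3 burnt)
Step 10: cell (2,2)='.' (+0 fires, +2 burnt)
  fire out at step 10

5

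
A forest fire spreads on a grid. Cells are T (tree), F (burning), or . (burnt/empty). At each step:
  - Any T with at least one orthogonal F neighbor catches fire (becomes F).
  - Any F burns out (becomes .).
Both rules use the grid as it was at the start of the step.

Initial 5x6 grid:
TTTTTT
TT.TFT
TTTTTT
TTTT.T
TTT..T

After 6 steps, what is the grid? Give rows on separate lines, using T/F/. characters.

Step 1: 4 trees catch fire, 1 burn out
  TTTTFT
  TT.F.F
  TTTTFT
  TTTT.T
  TTT..T
Step 2: 4 trees catch fire, 4 burn out
  TTTF.F
  TT....
  TTTF.F
  TTTT.T
  TTT..T
Step 3: 4 trees catch fire, 4 burn out
  TTF...
  TT....
  TTF...
  TTTF.F
  TTT..T
Step 4: 4 trees catch fire, 4 burn out
  TF....
  TT....
  TF....
  TTF...
  TTT..F
Step 5: 5 trees catch fire, 4 burn out
  F.....
  TF....
  F.....
  TF....
  TTF...
Step 6: 3 trees catch fire, 5 burn out
  ......
  F.....
  ......
  F.....
  TF....

......
F.....
......
F.....
TF....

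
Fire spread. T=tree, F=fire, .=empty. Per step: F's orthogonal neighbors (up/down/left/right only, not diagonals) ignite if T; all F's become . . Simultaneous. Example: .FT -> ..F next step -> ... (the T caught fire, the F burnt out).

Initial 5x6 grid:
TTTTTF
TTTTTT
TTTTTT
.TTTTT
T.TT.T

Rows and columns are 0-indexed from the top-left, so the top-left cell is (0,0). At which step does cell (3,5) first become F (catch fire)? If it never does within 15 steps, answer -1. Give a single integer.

Step 1: cell (3,5)='T' (+2 fires, +1 burnt)
Step 2: cell (3,5)='T' (+3 fires, +2 burnt)
Step 3: cell (3,5)='F' (+4 fires, +3 burnt)
  -> target ignites at step 3
Step 4: cell (3,5)='.' (+5 fires, +4 burnt)
Step 5: cell (3,5)='.' (+4 fires, +5 burnt)
Step 6: cell (3,5)='.' (+4 fires, +4 burnt)
Step 7: cell (3,5)='.' (+3 fires, +4 burnt)
Step 8: cell (3,5)='.' (+0 fires, +3 burnt)
  fire out at step 8

3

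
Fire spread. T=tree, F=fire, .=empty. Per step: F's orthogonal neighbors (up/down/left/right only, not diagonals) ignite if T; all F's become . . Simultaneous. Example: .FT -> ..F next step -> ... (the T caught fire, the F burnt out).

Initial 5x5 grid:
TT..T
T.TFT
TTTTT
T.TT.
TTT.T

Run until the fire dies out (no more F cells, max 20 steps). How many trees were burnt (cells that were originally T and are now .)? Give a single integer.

Answer: 17

Derivation:
Step 1: +3 fires, +1 burnt (F count now 3)
Step 2: +4 fires, +3 burnt (F count now 4)
Step 3: +2 fires, +4 burnt (F count now 2)
Step 4: +2 fires, +2 burnt (F count now 2)
Step 5: +3 fires, +2 burnt (F count now 3)
Step 6: +2 fires, +3 burnt (F count now 2)
Step 7: +1 fires, +2 burnt (F count now 1)
Step 8: +0 fires, +1 burnt (F count now 0)
Fire out after step 8
Initially T: 18, now '.': 24
Total burnt (originally-T cells now '.'): 17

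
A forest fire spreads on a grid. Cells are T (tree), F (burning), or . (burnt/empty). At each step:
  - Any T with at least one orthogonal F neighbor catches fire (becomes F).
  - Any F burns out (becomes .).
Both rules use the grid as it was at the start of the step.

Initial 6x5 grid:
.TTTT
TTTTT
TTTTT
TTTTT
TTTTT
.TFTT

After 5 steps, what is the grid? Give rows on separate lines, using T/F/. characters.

Step 1: 3 trees catch fire, 1 burn out
  .TTTT
  TTTTT
  TTTTT
  TTTTT
  TTFTT
  .F.FT
Step 2: 4 trees catch fire, 3 burn out
  .TTTT
  TTTTT
  TTTTT
  TTFTT
  TF.FT
  ....F
Step 3: 5 trees catch fire, 4 burn out
  .TTTT
  TTTTT
  TTFTT
  TF.FT
  F...F
  .....
Step 4: 5 trees catch fire, 5 burn out
  .TTTT
  TTFTT
  TF.FT
  F...F
  .....
  .....
Step 5: 5 trees catch fire, 5 burn out
  .TFTT
  TF.FT
  F...F
  .....
  .....
  .....

.TFTT
TF.FT
F...F
.....
.....
.....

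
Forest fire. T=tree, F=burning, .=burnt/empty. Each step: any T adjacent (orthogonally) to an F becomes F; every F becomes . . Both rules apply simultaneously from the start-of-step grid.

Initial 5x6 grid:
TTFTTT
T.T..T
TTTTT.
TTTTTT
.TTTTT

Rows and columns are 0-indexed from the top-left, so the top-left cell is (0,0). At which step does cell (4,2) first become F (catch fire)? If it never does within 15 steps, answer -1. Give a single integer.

Step 1: cell (4,2)='T' (+3 fires, +1 burnt)
Step 2: cell (4,2)='T' (+3 fires, +3 burnt)
Step 3: cell (4,2)='T' (+5 fires, +3 burnt)
Step 4: cell (4,2)='F' (+6 fires, +5 burnt)
  -> target ignites at step 4
Step 5: cell (4,2)='.' (+4 fires, +6 burnt)
Step 6: cell (4,2)='.' (+2 fires, +4 burnt)
Step 7: cell (4,2)='.' (+1 fires, +2 burnt)
Step 8: cell (4,2)='.' (+0 fires, +1 burnt)
  fire out at step 8

4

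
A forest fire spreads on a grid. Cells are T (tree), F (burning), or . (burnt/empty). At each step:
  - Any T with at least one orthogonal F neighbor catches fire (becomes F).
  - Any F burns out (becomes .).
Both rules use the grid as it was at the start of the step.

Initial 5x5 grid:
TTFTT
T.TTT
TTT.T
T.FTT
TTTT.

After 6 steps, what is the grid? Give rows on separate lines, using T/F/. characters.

Step 1: 6 trees catch fire, 2 burn out
  TF.FT
  T.FTT
  TTF.T
  T..FT
  TTFT.
Step 2: 7 trees catch fire, 6 burn out
  F...F
  T..FT
  TF..T
  T...F
  TF.F.
Step 3: 5 trees catch fire, 7 burn out
  .....
  F...F
  F...F
  T....
  F....
Step 4: 1 trees catch fire, 5 burn out
  .....
  .....
  .....
  F....
  .....
Step 5: 0 trees catch fire, 1 burn out
  .....
  .....
  .....
  .....
  .....
Step 6: 0 trees catch fire, 0 burn out
  .....
  .....
  .....
  .....
  .....

.....
.....
.....
.....
.....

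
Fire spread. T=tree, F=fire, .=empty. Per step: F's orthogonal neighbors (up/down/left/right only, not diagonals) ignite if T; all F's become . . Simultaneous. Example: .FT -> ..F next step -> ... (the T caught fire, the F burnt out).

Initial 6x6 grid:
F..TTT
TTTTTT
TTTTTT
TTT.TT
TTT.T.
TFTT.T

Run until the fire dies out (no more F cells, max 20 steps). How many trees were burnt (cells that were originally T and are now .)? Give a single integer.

Answer: 27

Derivation:
Step 1: +4 fires, +2 burnt (F count now 4)
Step 2: +6 fires, +4 burnt (F count now 6)
Step 3: +4 fires, +6 burnt (F count now 4)
Step 4: +2 fires, +4 burnt (F count now 2)
Step 5: +3 fires, +2 burnt (F count now 3)
Step 6: +3 fires, +3 burnt (F count now 3)
Step 7: +3 fires, +3 burnt (F count now 3)
Step 8: +2 fires, +3 burnt (F count now 2)
Step 9: +0 fires, +2 burnt (F count now 0)
Fire out after step 9
Initially T: 28, now '.': 35
Total burnt (originally-T cells now '.'): 27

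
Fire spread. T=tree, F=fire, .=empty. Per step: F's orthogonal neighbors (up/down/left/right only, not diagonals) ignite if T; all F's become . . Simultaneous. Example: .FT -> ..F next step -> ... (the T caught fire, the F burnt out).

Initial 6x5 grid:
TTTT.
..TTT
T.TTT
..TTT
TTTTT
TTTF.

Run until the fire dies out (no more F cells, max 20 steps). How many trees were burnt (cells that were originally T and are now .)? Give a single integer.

Step 1: +2 fires, +1 burnt (F count now 2)
Step 2: +4 fires, +2 burnt (F count now 4)
Step 3: +5 fires, +4 burnt (F count now 5)
Step 4: +4 fires, +5 burnt (F count now 4)
Step 5: +3 fires, +4 burnt (F count now 3)
Step 6: +1 fires, +3 burnt (F count now 1)
Step 7: +1 fires, +1 burnt (F count now 1)
Step 8: +1 fires, +1 burnt (F count now 1)
Step 9: +0 fires, +1 burnt (F count now 0)
Fire out after step 9
Initially T: 22, now '.': 29
Total burnt (originally-T cells now '.'): 21

Answer: 21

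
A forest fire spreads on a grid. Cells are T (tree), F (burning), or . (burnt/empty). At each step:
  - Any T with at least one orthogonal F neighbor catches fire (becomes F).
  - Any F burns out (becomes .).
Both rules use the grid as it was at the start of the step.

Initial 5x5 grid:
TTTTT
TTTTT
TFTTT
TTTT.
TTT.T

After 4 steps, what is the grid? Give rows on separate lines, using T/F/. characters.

Step 1: 4 trees catch fire, 1 burn out
  TTTTT
  TFTTT
  F.FTT
  TFTT.
  TTT.T
Step 2: 7 trees catch fire, 4 burn out
  TFTTT
  F.FTT
  ...FT
  F.FT.
  TFT.T
Step 3: 7 trees catch fire, 7 burn out
  F.FTT
  ...FT
  ....F
  ...F.
  F.F.T
Step 4: 2 trees catch fire, 7 burn out
  ...FT
  ....F
  .....
  .....
  ....T

...FT
....F
.....
.....
....T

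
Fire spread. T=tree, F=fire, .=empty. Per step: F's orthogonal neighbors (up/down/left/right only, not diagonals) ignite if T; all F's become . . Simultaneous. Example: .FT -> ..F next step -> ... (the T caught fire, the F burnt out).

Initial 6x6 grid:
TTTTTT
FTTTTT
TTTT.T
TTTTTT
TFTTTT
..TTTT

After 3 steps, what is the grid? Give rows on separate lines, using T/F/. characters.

Step 1: 6 trees catch fire, 2 burn out
  FTTTTT
  .FTTTT
  FTTT.T
  TFTTTT
  F.FTTT
  ..TTTT
Step 2: 7 trees catch fire, 6 burn out
  .FTTTT
  ..FTTT
  .FTT.T
  F.FTTT
  ...FTT
  ..FTTT
Step 3: 6 trees catch fire, 7 burn out
  ..FTTT
  ...FTT
  ..FT.T
  ...FTT
  ....FT
  ...FTT

..FTTT
...FTT
..FT.T
...FTT
....FT
...FTT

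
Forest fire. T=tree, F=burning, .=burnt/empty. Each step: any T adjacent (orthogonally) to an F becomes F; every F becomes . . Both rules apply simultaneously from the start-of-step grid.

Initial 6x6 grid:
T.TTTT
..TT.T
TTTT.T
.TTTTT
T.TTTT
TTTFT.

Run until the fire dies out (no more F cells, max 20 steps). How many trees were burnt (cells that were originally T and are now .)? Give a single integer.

Step 1: +3 fires, +1 burnt (F count now 3)
Step 2: +4 fires, +3 burnt (F count now 4)
Step 3: +5 fires, +4 burnt (F count now 5)
Step 4: +5 fires, +5 burnt (F count now 5)
Step 5: +4 fires, +5 burnt (F count now 4)
Step 6: +4 fires, +4 burnt (F count now 4)
Step 7: +1 fires, +4 burnt (F count now 1)
Step 8: +0 fires, +1 burnt (F count now 0)
Fire out after step 8
Initially T: 27, now '.': 35
Total burnt (originally-T cells now '.'): 26

Answer: 26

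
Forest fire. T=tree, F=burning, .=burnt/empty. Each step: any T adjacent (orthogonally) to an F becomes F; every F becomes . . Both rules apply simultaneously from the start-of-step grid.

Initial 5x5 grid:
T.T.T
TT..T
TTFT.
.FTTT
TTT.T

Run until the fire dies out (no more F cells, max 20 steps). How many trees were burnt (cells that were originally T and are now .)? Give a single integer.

Step 1: +4 fires, +2 burnt (F count now 4)
Step 2: +5 fires, +4 burnt (F count now 5)
Step 3: +2 fires, +5 burnt (F count now 2)
Step 4: +2 fires, +2 burnt (F count now 2)
Step 5: +0 fires, +2 burnt (F count now 0)
Fire out after step 5
Initially T: 16, now '.': 22
Total burnt (originally-T cells now '.'): 13

Answer: 13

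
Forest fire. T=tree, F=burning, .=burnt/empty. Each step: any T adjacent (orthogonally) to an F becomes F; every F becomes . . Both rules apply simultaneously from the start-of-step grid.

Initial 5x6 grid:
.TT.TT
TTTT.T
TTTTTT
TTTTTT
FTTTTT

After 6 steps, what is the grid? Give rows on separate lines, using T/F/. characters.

Step 1: 2 trees catch fire, 1 burn out
  .TT.TT
  TTTT.T
  TTTTTT
  FTTTTT
  .FTTTT
Step 2: 3 trees catch fire, 2 burn out
  .TT.TT
  TTTT.T
  FTTTTT
  .FTTTT
  ..FTTT
Step 3: 4 trees catch fire, 3 burn out
  .TT.TT
  FTTT.T
  .FTTTT
  ..FTTT
  ...FTT
Step 4: 4 trees catch fire, 4 burn out
  .TT.TT
  .FTT.T
  ..FTTT
  ...FTT
  ....FT
Step 5: 5 trees catch fire, 4 burn out
  .FT.TT
  ..FT.T
  ...FTT
  ....FT
  .....F
Step 6: 4 trees catch fire, 5 burn out
  ..F.TT
  ...F.T
  ....FT
  .....F
  ......

..F.TT
...F.T
....FT
.....F
......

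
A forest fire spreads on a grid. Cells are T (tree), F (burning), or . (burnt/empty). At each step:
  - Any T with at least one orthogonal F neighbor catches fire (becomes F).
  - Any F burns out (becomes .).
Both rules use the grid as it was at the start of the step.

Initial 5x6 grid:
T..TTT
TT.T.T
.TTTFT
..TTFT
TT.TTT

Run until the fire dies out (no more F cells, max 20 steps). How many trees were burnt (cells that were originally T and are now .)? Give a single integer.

Step 1: +5 fires, +2 burnt (F count now 5)
Step 2: +6 fires, +5 burnt (F count now 6)
Step 3: +3 fires, +6 burnt (F count now 3)
Step 4: +2 fires, +3 burnt (F count now 2)
Step 5: +1 fires, +2 burnt (F count now 1)
Step 6: +1 fires, +1 burnt (F count now 1)
Step 7: +0 fires, +1 burnt (F count now 0)
Fire out after step 7
Initially T: 20, now '.': 28
Total burnt (originally-T cells now '.'): 18

Answer: 18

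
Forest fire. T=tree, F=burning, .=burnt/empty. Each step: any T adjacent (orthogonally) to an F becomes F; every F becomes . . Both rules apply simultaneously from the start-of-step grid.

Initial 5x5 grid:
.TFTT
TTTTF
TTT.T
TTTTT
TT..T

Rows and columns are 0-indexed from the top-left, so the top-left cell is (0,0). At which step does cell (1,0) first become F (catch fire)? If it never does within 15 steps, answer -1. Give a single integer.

Step 1: cell (1,0)='T' (+6 fires, +2 burnt)
Step 2: cell (1,0)='T' (+3 fires, +6 burnt)
Step 3: cell (1,0)='F' (+5 fires, +3 burnt)
  -> target ignites at step 3
Step 4: cell (1,0)='.' (+2 fires, +5 burnt)
Step 5: cell (1,0)='.' (+2 fires, +2 burnt)
Step 6: cell (1,0)='.' (+1 fires, +2 burnt)
Step 7: cell (1,0)='.' (+0 fires, +1 burnt)
  fire out at step 7

3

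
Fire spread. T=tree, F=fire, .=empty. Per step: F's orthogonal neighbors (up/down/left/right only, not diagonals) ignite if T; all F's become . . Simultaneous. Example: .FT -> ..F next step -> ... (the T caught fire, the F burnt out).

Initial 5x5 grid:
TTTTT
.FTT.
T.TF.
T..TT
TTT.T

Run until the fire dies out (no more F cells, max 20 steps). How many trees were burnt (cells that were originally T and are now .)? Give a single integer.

Step 1: +5 fires, +2 burnt (F count now 5)
Step 2: +4 fires, +5 burnt (F count now 4)
Step 3: +2 fires, +4 burnt (F count now 2)
Step 4: +0 fires, +2 burnt (F count now 0)
Fire out after step 4
Initially T: 16, now '.': 20
Total burnt (originally-T cells now '.'): 11

Answer: 11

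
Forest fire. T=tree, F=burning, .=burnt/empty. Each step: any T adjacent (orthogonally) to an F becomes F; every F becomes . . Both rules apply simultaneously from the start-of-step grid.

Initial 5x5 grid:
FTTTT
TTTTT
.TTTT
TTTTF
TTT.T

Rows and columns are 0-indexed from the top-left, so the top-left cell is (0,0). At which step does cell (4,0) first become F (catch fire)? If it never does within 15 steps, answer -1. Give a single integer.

Step 1: cell (4,0)='T' (+5 fires, +2 burnt)
Step 2: cell (4,0)='T' (+5 fires, +5 burnt)
Step 3: cell (4,0)='T' (+8 fires, +5 burnt)
Step 4: cell (4,0)='T' (+2 fires, +8 burnt)
Step 5: cell (4,0)='F' (+1 fires, +2 burnt)
  -> target ignites at step 5
Step 6: cell (4,0)='.' (+0 fires, +1 burnt)
  fire out at step 6

5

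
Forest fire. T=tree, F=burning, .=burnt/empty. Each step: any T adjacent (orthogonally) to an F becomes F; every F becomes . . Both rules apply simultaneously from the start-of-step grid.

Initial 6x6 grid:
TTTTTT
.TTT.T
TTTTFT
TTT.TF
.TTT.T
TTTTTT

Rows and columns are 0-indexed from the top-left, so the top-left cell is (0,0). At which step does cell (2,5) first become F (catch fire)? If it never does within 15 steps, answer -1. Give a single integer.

Step 1: cell (2,5)='F' (+4 fires, +2 burnt)
  -> target ignites at step 1
Step 2: cell (2,5)='.' (+4 fires, +4 burnt)
Step 3: cell (2,5)='.' (+6 fires, +4 burnt)
Step 4: cell (2,5)='.' (+7 fires, +6 burnt)
Step 5: cell (2,5)='.' (+5 fires, +7 burnt)
Step 6: cell (2,5)='.' (+2 fires, +5 burnt)
Step 7: cell (2,5)='.' (+1 fires, +2 burnt)
Step 8: cell (2,5)='.' (+0 fires, +1 burnt)
  fire out at step 8

1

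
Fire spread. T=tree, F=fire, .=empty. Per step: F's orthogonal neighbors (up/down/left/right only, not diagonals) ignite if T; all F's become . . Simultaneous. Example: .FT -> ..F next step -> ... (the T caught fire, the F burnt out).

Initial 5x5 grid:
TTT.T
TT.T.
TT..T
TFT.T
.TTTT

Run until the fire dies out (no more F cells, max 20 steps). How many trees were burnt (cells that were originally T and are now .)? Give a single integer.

Step 1: +4 fires, +1 burnt (F count now 4)
Step 2: +3 fires, +4 burnt (F count now 3)
Step 3: +3 fires, +3 burnt (F count now 3)
Step 4: +3 fires, +3 burnt (F count now 3)
Step 5: +1 fires, +3 burnt (F count now 1)
Step 6: +1 fires, +1 burnt (F count now 1)
Step 7: +0 fires, +1 burnt (F count now 0)
Fire out after step 7
Initially T: 17, now '.': 23
Total burnt (originally-T cells now '.'): 15

Answer: 15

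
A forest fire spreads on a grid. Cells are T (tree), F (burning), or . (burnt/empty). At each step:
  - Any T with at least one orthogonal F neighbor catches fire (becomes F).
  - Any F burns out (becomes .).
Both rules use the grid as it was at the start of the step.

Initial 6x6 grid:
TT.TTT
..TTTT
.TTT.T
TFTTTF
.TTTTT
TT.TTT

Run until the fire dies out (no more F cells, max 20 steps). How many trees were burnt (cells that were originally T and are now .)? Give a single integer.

Step 1: +7 fires, +2 burnt (F count now 7)
Step 2: +7 fires, +7 burnt (F count now 7)
Step 3: +7 fires, +7 burnt (F count now 7)
Step 4: +3 fires, +7 burnt (F count now 3)
Step 5: +1 fires, +3 burnt (F count now 1)
Step 6: +0 fires, +1 burnt (F count now 0)
Fire out after step 6
Initially T: 27, now '.': 34
Total burnt (originally-T cells now '.'): 25

Answer: 25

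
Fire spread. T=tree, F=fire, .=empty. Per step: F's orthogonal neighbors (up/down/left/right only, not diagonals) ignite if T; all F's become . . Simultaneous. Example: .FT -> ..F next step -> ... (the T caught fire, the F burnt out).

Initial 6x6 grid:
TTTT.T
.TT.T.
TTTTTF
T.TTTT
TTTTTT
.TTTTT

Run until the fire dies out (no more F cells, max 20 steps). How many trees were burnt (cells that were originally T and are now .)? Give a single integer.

Answer: 28

Derivation:
Step 1: +2 fires, +1 burnt (F count now 2)
Step 2: +4 fires, +2 burnt (F count now 4)
Step 3: +4 fires, +4 burnt (F count now 4)
Step 4: +5 fires, +4 burnt (F count now 5)
Step 5: +5 fires, +5 burnt (F count now 5)
Step 6: +5 fires, +5 burnt (F count now 5)
Step 7: +3 fires, +5 burnt (F count now 3)
Step 8: +0 fires, +3 burnt (F count now 0)
Fire out after step 8
Initially T: 29, now '.': 35
Total burnt (originally-T cells now '.'): 28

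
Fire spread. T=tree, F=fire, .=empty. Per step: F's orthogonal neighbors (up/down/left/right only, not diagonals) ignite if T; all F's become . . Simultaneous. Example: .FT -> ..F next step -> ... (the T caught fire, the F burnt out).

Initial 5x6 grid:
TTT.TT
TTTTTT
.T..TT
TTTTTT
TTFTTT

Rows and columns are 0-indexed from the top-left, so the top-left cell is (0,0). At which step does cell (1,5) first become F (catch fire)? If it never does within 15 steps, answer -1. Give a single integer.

Step 1: cell (1,5)='T' (+3 fires, +1 burnt)
Step 2: cell (1,5)='T' (+4 fires, +3 burnt)
Step 3: cell (1,5)='T' (+4 fires, +4 burnt)
Step 4: cell (1,5)='T' (+3 fires, +4 burnt)
Step 5: cell (1,5)='T' (+5 fires, +3 burnt)
Step 6: cell (1,5)='F' (+5 fires, +5 burnt)
  -> target ignites at step 6
Step 7: cell (1,5)='.' (+1 fires, +5 burnt)
Step 8: cell (1,5)='.' (+0 fires, +1 burnt)
  fire out at step 8

6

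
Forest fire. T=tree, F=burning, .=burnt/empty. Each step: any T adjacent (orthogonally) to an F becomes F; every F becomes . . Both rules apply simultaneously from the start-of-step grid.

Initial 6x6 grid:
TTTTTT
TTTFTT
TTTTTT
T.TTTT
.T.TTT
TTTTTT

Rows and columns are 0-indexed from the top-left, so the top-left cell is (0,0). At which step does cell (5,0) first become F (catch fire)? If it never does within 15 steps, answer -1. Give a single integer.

Step 1: cell (5,0)='T' (+4 fires, +1 burnt)
Step 2: cell (5,0)='T' (+7 fires, +4 burnt)
Step 3: cell (5,0)='T' (+8 fires, +7 burnt)
Step 4: cell (5,0)='T' (+5 fires, +8 burnt)
Step 5: cell (5,0)='T' (+4 fires, +5 burnt)
Step 6: cell (5,0)='T' (+2 fires, +4 burnt)
Step 7: cell (5,0)='F' (+2 fires, +2 burnt)
  -> target ignites at step 7
Step 8: cell (5,0)='.' (+0 fires, +2 burnt)
  fire out at step 8

7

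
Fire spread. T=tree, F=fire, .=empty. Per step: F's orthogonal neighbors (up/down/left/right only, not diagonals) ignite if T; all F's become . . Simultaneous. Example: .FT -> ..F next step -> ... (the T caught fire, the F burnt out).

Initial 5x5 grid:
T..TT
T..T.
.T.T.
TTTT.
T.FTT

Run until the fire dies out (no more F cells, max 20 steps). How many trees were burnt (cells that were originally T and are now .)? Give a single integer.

Step 1: +2 fires, +1 burnt (F count now 2)
Step 2: +3 fires, +2 burnt (F count now 3)
Step 3: +3 fires, +3 burnt (F count now 3)
Step 4: +2 fires, +3 burnt (F count now 2)
Step 5: +1 fires, +2 burnt (F count now 1)
Step 6: +1 fires, +1 burnt (F count now 1)
Step 7: +0 fires, +1 burnt (F count now 0)
Fire out after step 7
Initially T: 14, now '.': 23
Total burnt (originally-T cells now '.'): 12

Answer: 12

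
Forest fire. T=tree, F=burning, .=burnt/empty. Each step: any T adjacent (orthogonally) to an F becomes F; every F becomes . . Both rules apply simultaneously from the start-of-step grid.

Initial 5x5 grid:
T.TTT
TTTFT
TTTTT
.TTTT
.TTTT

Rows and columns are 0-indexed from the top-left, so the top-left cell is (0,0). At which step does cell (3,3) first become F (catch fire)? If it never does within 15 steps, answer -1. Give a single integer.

Step 1: cell (3,3)='T' (+4 fires, +1 burnt)
Step 2: cell (3,3)='F' (+6 fires, +4 burnt)
  -> target ignites at step 2
Step 3: cell (3,3)='.' (+5 fires, +6 burnt)
Step 4: cell (3,3)='.' (+5 fires, +5 burnt)
Step 5: cell (3,3)='.' (+1 fires, +5 burnt)
Step 6: cell (3,3)='.' (+0 fires, +1 burnt)
  fire out at step 6

2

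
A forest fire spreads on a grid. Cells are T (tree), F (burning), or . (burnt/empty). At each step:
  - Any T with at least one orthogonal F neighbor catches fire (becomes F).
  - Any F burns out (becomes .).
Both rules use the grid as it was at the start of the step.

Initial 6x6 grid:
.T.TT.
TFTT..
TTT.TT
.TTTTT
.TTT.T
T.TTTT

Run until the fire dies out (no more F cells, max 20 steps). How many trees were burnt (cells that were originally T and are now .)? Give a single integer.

Answer: 24

Derivation:
Step 1: +4 fires, +1 burnt (F count now 4)
Step 2: +4 fires, +4 burnt (F count now 4)
Step 3: +3 fires, +4 burnt (F count now 3)
Step 4: +3 fires, +3 burnt (F count now 3)
Step 5: +3 fires, +3 burnt (F count now 3)
Step 6: +3 fires, +3 burnt (F count now 3)
Step 7: +3 fires, +3 burnt (F count now 3)
Step 8: +1 fires, +3 burnt (F count now 1)
Step 9: +0 fires, +1 burnt (F count now 0)
Fire out after step 9
Initially T: 25, now '.': 35
Total burnt (originally-T cells now '.'): 24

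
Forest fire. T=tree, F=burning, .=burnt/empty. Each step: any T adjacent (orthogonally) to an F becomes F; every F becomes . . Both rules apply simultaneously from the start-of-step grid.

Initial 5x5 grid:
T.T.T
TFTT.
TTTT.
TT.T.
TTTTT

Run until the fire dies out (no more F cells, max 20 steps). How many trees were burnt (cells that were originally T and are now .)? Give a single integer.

Step 1: +3 fires, +1 burnt (F count now 3)
Step 2: +6 fires, +3 burnt (F count now 6)
Step 3: +3 fires, +6 burnt (F count now 3)
Step 4: +3 fires, +3 burnt (F count now 3)
Step 5: +1 fires, +3 burnt (F count now 1)
Step 6: +1 fires, +1 burnt (F count now 1)
Step 7: +0 fires, +1 burnt (F count now 0)
Fire out after step 7
Initially T: 18, now '.': 24
Total burnt (originally-T cells now '.'): 17

Answer: 17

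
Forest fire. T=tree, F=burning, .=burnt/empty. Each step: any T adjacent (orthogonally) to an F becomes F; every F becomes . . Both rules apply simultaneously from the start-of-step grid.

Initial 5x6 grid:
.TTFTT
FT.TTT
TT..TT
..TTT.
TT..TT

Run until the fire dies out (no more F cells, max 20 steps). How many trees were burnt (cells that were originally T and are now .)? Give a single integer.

Answer: 17

Derivation:
Step 1: +5 fires, +2 burnt (F count now 5)
Step 2: +4 fires, +5 burnt (F count now 4)
Step 3: +2 fires, +4 burnt (F count now 2)
Step 4: +2 fires, +2 burnt (F count now 2)
Step 5: +2 fires, +2 burnt (F count now 2)
Step 6: +2 fires, +2 burnt (F count now 2)
Step 7: +0 fires, +2 burnt (F count now 0)
Fire out after step 7
Initially T: 19, now '.': 28
Total burnt (originally-T cells now '.'): 17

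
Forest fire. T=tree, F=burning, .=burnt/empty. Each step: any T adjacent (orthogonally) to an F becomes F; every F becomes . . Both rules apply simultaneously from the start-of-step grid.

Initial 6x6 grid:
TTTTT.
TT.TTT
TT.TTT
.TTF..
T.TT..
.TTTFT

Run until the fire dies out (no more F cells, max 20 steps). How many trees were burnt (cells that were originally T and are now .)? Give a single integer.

Answer: 23

Derivation:
Step 1: +5 fires, +2 burnt (F count now 5)
Step 2: +5 fires, +5 burnt (F count now 5)
Step 3: +5 fires, +5 burnt (F count now 5)
Step 4: +5 fires, +5 burnt (F count now 5)
Step 5: +2 fires, +5 burnt (F count now 2)
Step 6: +1 fires, +2 burnt (F count now 1)
Step 7: +0 fires, +1 burnt (F count now 0)
Fire out after step 7
Initially T: 24, now '.': 35
Total burnt (originally-T cells now '.'): 23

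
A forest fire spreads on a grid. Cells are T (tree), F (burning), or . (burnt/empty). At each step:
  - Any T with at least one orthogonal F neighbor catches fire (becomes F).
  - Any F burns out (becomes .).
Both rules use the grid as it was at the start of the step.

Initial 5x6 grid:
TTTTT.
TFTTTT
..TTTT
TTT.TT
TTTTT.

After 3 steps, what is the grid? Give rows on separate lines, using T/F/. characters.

Step 1: 3 trees catch fire, 1 burn out
  TFTTT.
  F.FTTT
  ..TTTT
  TTT.TT
  TTTTT.
Step 2: 4 trees catch fire, 3 burn out
  F.FTT.
  ...FTT
  ..FTTT
  TTT.TT
  TTTTT.
Step 3: 4 trees catch fire, 4 burn out
  ...FT.
  ....FT
  ...FTT
  TTF.TT
  TTTTT.

...FT.
....FT
...FTT
TTF.TT
TTTTT.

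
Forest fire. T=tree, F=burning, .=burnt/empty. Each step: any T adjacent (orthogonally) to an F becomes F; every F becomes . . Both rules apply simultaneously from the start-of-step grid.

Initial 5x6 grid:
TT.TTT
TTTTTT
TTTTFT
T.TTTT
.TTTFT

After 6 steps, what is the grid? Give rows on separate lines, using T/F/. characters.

Step 1: 6 trees catch fire, 2 burn out
  TT.TTT
  TTTTFT
  TTTF.F
  T.TTFT
  .TTF.F
Step 2: 7 trees catch fire, 6 burn out
  TT.TFT
  TTTF.F
  TTF...
  T.TF.F
  .TF...
Step 3: 6 trees catch fire, 7 burn out
  TT.F.F
  TTF...
  TF....
  T.F...
  .F....
Step 4: 2 trees catch fire, 6 burn out
  TT....
  TF....
  F.....
  T.....
  ......
Step 5: 3 trees catch fire, 2 burn out
  TF....
  F.....
  ......
  F.....
  ......
Step 6: 1 trees catch fire, 3 burn out
  F.....
  ......
  ......
  ......
  ......

F.....
......
......
......
......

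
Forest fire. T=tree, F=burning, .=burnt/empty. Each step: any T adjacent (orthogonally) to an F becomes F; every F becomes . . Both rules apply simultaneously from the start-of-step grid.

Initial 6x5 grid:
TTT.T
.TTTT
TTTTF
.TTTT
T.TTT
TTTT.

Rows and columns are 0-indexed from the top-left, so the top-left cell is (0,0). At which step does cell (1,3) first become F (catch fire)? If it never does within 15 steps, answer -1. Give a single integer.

Step 1: cell (1,3)='T' (+3 fires, +1 burnt)
Step 2: cell (1,3)='F' (+5 fires, +3 burnt)
  -> target ignites at step 2
Step 3: cell (1,3)='.' (+4 fires, +5 burnt)
Step 4: cell (1,3)='.' (+6 fires, +4 burnt)
Step 5: cell (1,3)='.' (+2 fires, +6 burnt)
Step 6: cell (1,3)='.' (+2 fires, +2 burnt)
Step 7: cell (1,3)='.' (+1 fires, +2 burnt)
Step 8: cell (1,3)='.' (+1 fires, +1 burnt)
Step 9: cell (1,3)='.' (+0 fires, +1 burnt)
  fire out at step 9

2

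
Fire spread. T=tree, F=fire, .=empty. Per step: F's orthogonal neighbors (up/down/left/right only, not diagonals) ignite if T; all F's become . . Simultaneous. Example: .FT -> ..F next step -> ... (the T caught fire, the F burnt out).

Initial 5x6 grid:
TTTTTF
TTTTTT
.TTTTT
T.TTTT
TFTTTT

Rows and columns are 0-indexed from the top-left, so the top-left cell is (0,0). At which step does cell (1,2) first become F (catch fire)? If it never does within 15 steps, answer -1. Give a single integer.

Step 1: cell (1,2)='T' (+4 fires, +2 burnt)
Step 2: cell (1,2)='T' (+6 fires, +4 burnt)
Step 3: cell (1,2)='T' (+7 fires, +6 burnt)
Step 4: cell (1,2)='F' (+6 fires, +7 burnt)
  -> target ignites at step 4
Step 5: cell (1,2)='.' (+2 fires, +6 burnt)
Step 6: cell (1,2)='.' (+1 fires, +2 burnt)
Step 7: cell (1,2)='.' (+0 fires, +1 burnt)
  fire out at step 7

4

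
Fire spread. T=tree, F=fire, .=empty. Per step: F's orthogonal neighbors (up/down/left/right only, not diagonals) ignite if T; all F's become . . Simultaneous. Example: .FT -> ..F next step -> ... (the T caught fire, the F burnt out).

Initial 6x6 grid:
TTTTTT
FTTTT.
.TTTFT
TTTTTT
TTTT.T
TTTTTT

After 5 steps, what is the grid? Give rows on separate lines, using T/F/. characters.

Step 1: 6 trees catch fire, 2 burn out
  FTTTTT
  .FTTF.
  .TTF.F
  TTTTFT
  TTTT.T
  TTTTTT
Step 2: 8 trees catch fire, 6 burn out
  .FTTFT
  ..FF..
  .FF...
  TTTF.F
  TTTT.T
  TTTTTT
Step 3: 7 trees catch fire, 8 burn out
  ..FF.F
  ......
  ......
  TFF...
  TTTF.F
  TTTTTT
Step 4: 5 trees catch fire, 7 burn out
  ......
  ......
  ......
  F.....
  TFF...
  TTTFTF
Step 5: 4 trees catch fire, 5 burn out
  ......
  ......
  ......
  ......
  F.....
  TFF.F.

......
......
......
......
F.....
TFF.F.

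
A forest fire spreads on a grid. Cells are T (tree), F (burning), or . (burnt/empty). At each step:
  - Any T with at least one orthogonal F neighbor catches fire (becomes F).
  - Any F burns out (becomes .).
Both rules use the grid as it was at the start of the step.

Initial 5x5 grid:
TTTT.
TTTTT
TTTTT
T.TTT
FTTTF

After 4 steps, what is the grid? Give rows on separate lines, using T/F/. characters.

Step 1: 4 trees catch fire, 2 burn out
  TTTT.
  TTTTT
  TTTTT
  F.TTF
  .FTF.
Step 2: 4 trees catch fire, 4 burn out
  TTTT.
  TTTTT
  FTTTF
  ..TF.
  ..F..
Step 3: 5 trees catch fire, 4 burn out
  TTTT.
  FTTTF
  .FTF.
  ..F..
  .....
Step 4: 4 trees catch fire, 5 burn out
  FTTT.
  .FTF.
  ..F..
  .....
  .....

FTTT.
.FTF.
..F..
.....
.....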